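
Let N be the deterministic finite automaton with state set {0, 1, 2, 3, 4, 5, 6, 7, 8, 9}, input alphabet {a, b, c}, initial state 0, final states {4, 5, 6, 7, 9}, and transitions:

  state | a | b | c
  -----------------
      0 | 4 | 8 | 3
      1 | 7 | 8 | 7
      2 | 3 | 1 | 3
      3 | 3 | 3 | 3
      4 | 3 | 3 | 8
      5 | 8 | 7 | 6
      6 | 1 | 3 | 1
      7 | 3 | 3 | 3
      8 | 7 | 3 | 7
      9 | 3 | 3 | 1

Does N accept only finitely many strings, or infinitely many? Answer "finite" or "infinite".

The useful states (reachable from 0 and able to reach an accepting state) are {0, 4, 7, 8}.
Restricted to these states the transition graph has no cycle, so every accepting path has bounded length and L is finite.

finite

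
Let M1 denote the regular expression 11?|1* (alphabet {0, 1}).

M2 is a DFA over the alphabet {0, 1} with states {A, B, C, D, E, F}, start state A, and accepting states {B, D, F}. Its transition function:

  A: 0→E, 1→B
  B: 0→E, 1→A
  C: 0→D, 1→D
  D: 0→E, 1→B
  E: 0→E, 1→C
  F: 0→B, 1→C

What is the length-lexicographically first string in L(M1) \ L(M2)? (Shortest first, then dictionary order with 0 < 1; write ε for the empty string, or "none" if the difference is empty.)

ε

The empty string ε is accepted by M1 but not by M2.
Since ε is the unique shortest string, it is the required witness.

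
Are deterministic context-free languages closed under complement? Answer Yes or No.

Yes

A deterministic PDA can be normalised so that it always reads its entire input (no blocking, no infinite ε-loops) and records in its finite control whether it has passed through an accepting state since the last input symbol was consumed; inverting that end-of-input verdict yields a DPDA for the complement.
So the deterministic context-free languages are closed under complement.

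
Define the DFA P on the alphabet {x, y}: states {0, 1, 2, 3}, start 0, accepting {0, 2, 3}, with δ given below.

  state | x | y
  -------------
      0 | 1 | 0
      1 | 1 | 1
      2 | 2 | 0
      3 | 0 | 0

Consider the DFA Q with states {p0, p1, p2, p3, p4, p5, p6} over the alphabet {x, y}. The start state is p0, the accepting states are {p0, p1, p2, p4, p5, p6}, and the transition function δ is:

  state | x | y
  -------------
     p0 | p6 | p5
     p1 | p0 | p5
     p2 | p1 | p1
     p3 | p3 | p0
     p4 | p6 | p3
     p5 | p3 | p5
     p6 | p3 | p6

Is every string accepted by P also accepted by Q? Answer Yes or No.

Exploring the product automaton P × Q from the start pair (0, p0), following both machines on each input symbol, reaches 6 state pairs: (0, p0), (1, p6), (0, p5), (1, p3), (1, p0), (1, p5).
P accepts in {0, 2, 3} and Q accepts in {p0, p1, p2, p4, p5, p6}. The reachable pairs whose P-component is accepting are (0, p0), (0, p5); in each of them the Q-component is accepting too, so the product for L(P) \ L(Q) (P-component accepting, Q-component rejecting) has no reachable accepting pair and the difference is empty.
Hence every string in L(P) is also in L(Q).

Yes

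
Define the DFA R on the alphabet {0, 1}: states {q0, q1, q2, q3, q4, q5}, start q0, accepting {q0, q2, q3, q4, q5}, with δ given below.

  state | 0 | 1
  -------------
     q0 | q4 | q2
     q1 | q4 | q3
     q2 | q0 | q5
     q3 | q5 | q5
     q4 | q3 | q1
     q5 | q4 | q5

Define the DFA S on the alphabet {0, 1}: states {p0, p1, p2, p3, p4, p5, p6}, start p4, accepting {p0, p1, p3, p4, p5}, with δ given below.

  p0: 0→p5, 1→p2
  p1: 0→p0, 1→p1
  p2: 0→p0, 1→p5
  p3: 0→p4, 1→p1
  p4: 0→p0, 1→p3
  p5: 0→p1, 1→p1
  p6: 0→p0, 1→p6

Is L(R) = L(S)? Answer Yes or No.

Exploring the product automaton R × S from the start pair (q0, p4), following both machines on each input symbol, reaches 6 state pairs: (q0, p4), (q4, p0), (q2, p3), (q3, p5), (q1, p2), (q5, p1).
R accepts in {q0, q2, q3, q4, q5} and S accepts in {p0, p1, p3, p4, p5}. In every reachable pair the two components are either both accepting — (q0, p4), (q4, p0), (q2, p3), (q3, p5), (q5, p1) — or both non-accepting, so no string is accepted by exactly one of the machines: L(R) \ L(S) and L(S) \ L(R) are both empty.
Hence every string is accepted by R iff it is accepted by S, and the two languages coincide.

Yes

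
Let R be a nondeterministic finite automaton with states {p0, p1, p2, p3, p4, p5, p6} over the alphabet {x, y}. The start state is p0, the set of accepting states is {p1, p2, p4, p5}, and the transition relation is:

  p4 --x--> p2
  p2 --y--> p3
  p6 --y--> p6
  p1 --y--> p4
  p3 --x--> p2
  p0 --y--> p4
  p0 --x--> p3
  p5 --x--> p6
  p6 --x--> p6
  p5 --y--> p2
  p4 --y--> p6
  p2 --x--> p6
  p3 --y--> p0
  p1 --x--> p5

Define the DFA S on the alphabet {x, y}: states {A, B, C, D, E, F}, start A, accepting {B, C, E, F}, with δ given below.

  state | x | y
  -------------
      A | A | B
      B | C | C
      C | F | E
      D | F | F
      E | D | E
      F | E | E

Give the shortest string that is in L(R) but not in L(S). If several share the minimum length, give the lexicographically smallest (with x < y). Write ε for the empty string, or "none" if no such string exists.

xx

The string xx is accepted by R but not by S.
No shorter string lies in the difference, and xx is the lexicographically first length-2 string in L(R) \ L(S).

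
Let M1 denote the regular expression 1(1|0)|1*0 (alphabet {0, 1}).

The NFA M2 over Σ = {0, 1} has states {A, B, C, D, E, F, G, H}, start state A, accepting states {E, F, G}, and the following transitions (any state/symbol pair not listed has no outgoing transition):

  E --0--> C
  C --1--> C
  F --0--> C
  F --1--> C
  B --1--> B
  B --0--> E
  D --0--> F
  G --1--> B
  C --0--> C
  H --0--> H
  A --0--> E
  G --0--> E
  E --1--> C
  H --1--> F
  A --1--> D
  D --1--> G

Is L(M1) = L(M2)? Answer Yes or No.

Yes

Converting the expression M1 to a DFA (subset construction, then merging equivalent states) gives the minimal DFA with states {r0, r1, r2, r3, r4, r5}, start state r0, accepting states {r1, r4} and transitions r0: 0→r1, 1→r2; r1: 0→r3, 1→r3; r2: 0→r1, 1→r4; r3: 0→r3, 1→r3; r4: 0→r1, 1→r5; r5: 0→r1, 1→r5.
Exploring the product automaton M1 × M2 from the start pair (r0, A), following both machines on each input symbol, reaches 7 state pairs: (r0, A), (r1, E), (r2, D), (r3, C), (r1, F), (r4, G), (r5, B).
M1 accepts in {r1, r4} and M2 accepts in {E, F, G}. In every reachable pair the two components are either both accepting — (r1, E), (r1, F), (r4, G) — or both non-accepting, so no string is accepted by exactly one of the machines: L(M1) \ L(M2) and L(M2) \ L(M1) are both empty.
Hence every string is accepted by M1 iff it is accepted by M2, and the two languages coincide.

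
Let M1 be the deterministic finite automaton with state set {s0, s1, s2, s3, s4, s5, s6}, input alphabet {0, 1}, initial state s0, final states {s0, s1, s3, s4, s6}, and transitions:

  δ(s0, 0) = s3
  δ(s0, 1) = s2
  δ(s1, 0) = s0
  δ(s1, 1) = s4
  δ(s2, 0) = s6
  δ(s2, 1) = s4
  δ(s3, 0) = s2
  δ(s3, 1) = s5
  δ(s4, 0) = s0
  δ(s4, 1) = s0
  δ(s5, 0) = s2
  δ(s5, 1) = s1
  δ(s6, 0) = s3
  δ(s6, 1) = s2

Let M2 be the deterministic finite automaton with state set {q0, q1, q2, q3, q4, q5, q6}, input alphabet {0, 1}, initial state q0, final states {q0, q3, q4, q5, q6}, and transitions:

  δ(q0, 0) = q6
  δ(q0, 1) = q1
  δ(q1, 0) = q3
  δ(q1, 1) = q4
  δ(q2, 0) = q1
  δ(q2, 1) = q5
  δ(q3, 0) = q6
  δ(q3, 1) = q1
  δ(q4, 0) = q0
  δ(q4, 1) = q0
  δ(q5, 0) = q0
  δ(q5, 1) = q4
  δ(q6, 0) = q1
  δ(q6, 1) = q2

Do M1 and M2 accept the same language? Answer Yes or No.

Yes

Exploring the product automaton M1 × M2 from the start pair (s0, q0), following both machines on each input symbol, reaches 7 state pairs: (s0, q0), (s3, q6), (s2, q1), (s5, q2), (s6, q3), (s4, q4), (s1, q5).
M1 accepts in {s0, s1, s3, s4, s6} and M2 accepts in {q0, q3, q4, q5, q6}. In every reachable pair the two components are either both accepting — (s0, q0), (s3, q6), (s6, q3), (s4, q4), (s1, q5) — or both non-accepting, so no string is accepted by exactly one of the machines: L(M1) \ L(M2) and L(M2) \ L(M1) are both empty.
Hence every string is accepted by M1 iff it is accepted by M2, and the two languages coincide.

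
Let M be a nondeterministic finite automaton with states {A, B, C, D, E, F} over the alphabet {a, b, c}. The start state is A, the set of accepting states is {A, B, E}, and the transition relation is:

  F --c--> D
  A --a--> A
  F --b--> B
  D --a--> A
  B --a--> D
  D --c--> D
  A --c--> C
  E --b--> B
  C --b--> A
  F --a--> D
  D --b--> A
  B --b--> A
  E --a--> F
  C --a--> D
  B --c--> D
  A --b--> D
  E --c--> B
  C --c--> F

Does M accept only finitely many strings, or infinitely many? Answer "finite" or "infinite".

infinite

State A is reachable from the start and can reach an accepting state, and it lies on the cycle A → A.
Traversing that cycle any number of times yields accepted strings of unbounded length, so the language is infinite.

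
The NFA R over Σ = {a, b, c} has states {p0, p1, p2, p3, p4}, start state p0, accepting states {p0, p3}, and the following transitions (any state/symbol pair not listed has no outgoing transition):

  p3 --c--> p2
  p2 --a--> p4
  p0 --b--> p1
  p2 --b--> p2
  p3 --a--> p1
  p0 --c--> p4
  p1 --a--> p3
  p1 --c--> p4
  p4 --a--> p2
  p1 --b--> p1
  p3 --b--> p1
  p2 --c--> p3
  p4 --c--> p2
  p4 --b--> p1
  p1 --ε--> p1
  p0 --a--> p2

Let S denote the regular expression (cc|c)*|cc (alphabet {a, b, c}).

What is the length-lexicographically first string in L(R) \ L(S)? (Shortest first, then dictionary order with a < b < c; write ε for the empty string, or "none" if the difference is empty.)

The string ac is accepted by R but not by S.
No shorter string lies in the difference, and ac is the lexicographically first length-2 string in L(R) \ L(S).

ac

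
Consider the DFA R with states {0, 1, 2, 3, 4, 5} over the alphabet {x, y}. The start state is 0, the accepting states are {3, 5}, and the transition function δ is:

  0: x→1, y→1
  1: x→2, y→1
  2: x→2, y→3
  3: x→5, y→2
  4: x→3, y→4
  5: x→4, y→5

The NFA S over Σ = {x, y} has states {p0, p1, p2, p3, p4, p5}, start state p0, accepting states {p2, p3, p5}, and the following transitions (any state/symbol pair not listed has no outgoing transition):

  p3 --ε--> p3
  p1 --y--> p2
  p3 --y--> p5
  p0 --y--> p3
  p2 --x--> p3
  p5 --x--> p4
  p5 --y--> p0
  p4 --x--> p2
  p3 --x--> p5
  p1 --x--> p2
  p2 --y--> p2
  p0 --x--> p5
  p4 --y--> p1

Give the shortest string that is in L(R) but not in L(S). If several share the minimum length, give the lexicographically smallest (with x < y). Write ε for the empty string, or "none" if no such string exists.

The string xxy is accepted by R but not by S.
No shorter string lies in the difference, and xxy is the lexicographically first length-3 string in L(R) \ L(S).

xxy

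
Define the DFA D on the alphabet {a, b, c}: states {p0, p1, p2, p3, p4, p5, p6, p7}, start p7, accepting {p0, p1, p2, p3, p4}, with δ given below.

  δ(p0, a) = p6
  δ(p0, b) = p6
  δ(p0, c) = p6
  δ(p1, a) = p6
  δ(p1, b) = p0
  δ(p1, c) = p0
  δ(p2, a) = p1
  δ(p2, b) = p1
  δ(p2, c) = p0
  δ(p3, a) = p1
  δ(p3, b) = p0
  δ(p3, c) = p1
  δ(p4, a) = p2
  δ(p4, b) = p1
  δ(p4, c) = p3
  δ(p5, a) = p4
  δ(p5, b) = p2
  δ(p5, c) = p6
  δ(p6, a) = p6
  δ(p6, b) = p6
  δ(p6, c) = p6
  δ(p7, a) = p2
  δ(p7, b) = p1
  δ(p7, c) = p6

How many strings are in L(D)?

The useful subgraph on states {p0, p1, p2, p7} is acyclic, so L(D) is finite; the longest accepting path visits 4 useful states, giving maximum string length 3.
Counting accepting paths from p7 by length: 2 of length 1, 5 of length 2, 4 of length 3. Total 11.

11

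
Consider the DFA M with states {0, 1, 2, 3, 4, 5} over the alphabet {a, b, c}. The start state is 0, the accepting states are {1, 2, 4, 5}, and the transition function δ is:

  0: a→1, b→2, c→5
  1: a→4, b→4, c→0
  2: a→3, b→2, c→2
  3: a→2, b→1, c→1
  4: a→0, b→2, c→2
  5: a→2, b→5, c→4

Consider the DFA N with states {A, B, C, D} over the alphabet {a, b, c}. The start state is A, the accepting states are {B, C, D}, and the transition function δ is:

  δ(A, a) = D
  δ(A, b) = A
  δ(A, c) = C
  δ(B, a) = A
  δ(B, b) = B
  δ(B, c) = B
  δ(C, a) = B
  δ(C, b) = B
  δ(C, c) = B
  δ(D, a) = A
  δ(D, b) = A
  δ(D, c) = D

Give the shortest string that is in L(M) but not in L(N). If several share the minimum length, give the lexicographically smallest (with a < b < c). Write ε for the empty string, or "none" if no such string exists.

The string b is accepted by M but not by N.
No shorter string lies in the difference, and b is the lexicographically first length-1 string in L(M) \ L(N).

b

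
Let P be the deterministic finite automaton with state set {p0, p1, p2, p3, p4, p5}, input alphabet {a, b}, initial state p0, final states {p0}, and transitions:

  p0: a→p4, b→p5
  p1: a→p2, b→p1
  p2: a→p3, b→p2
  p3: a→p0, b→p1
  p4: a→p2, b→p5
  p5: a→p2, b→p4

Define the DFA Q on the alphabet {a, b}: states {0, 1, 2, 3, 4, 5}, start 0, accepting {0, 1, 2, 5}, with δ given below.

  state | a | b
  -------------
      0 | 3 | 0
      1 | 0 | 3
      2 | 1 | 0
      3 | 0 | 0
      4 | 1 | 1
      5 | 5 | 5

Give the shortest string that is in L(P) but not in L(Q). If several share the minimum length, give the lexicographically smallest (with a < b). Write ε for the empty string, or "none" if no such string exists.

baaa

The string baaa is accepted by P but not by Q.
No shorter string lies in the difference, and baaa is the lexicographically first length-4 string in L(P) \ L(Q).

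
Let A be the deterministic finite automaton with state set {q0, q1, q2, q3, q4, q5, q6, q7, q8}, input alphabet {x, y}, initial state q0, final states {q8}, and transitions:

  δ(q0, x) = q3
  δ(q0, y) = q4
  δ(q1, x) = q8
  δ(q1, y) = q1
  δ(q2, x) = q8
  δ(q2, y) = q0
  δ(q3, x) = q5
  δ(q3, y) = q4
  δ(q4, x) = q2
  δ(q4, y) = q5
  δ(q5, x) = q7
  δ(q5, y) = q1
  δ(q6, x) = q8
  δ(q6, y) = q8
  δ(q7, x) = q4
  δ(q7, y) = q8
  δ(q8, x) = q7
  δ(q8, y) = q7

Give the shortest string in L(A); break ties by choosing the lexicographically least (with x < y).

A breadth-first search from q0 reaches an accepting state first via the path q0 → q4 → q2 → q8 on input yxx.
No string of length < 3 is accepted (BFS exhausts all shorter strings without reaching an accepting state), and yxx is the lexicographically least accepting string of length 3.

yxx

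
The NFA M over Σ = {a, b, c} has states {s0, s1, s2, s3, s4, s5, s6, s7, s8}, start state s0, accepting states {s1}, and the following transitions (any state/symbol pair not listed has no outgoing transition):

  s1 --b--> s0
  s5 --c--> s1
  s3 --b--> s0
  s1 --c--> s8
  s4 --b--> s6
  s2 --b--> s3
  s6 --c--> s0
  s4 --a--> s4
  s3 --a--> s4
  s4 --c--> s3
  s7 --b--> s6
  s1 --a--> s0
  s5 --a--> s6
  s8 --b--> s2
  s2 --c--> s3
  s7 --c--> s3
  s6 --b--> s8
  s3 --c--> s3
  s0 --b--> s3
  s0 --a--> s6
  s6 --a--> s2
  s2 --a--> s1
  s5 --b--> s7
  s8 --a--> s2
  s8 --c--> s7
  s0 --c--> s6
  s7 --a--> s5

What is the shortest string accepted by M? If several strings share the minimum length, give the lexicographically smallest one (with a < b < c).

A breadth-first search from s0 reaches an accepting state first via the path s0 → s6 → s2 → s1 on input aaa.
No string of length < 3 is accepted (BFS exhausts all shorter strings without reaching an accepting state), and aaa is the lexicographically least accepting string of length 3.

aaa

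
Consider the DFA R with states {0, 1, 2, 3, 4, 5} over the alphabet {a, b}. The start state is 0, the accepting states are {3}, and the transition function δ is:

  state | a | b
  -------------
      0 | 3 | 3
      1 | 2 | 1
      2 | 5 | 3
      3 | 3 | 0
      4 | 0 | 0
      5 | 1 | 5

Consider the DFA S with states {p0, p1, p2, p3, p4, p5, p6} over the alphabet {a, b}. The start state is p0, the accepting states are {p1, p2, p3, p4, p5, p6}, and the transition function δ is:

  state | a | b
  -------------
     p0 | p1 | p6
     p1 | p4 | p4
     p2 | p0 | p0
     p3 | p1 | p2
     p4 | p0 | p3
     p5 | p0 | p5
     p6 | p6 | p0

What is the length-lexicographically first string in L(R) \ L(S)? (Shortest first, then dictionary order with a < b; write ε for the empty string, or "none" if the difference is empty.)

The string aaa is accepted by R but not by S.
No shorter string lies in the difference, and aaa is the lexicographically first length-3 string in L(R) \ L(S).

aaa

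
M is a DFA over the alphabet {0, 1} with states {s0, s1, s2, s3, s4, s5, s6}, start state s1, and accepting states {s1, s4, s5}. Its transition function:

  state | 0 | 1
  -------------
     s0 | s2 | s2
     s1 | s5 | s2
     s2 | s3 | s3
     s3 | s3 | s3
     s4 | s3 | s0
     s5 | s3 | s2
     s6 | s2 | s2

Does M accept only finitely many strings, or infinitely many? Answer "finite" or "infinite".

finite

The useful states (reachable from s1 and able to reach an accepting state) are {s1, s5}.
Restricted to these states the transition graph has no cycle, so every accepting path has bounded length and L is finite.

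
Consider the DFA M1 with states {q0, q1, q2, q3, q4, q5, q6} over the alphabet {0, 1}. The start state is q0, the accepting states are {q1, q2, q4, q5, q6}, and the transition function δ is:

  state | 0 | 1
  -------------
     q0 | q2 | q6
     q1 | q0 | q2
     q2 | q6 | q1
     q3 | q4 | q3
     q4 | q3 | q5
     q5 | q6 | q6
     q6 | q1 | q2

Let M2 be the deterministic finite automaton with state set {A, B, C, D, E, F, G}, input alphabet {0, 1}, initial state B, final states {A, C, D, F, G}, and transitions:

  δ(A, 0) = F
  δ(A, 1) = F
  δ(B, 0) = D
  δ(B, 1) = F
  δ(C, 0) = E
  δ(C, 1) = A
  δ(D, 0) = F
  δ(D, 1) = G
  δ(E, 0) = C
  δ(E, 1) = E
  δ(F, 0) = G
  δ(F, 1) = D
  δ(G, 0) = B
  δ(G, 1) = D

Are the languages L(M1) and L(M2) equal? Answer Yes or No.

Yes

Exploring the product automaton M1 × M2 from the start pair (q0, B), following both machines on each input symbol, reaches 4 state pairs: (q0, B), (q2, D), (q6, F), (q1, G).
M1 accepts in {q1, q2, q4, q5, q6} and M2 accepts in {A, C, D, F, G}. In every reachable pair the two components are either both accepting — (q2, D), (q6, F), (q1, G) — or both non-accepting, so no string is accepted by exactly one of the machines: L(M1) \ L(M2) and L(M2) \ L(M1) are both empty.
Hence every string is accepted by M1 iff it is accepted by M2, and the two languages coincide.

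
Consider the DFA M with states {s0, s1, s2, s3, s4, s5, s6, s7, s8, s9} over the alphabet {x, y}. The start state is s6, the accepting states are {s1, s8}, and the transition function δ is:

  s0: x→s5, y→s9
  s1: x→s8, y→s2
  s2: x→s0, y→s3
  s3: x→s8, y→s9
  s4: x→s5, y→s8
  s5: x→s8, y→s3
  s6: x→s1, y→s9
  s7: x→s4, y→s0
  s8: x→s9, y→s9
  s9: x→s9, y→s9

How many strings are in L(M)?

5

The useful subgraph on states {s0, s1, s2, s3, s5, s6, s8} is acyclic, so L(M) is finite; the longest accepting path visits 7 useful states, giving maximum string length 6.
Counting accepting paths from s6 by length: 1 of length 1, 1 of length 2, 1 of length 4, 1 of length 5, 1 of length 6. Total 5.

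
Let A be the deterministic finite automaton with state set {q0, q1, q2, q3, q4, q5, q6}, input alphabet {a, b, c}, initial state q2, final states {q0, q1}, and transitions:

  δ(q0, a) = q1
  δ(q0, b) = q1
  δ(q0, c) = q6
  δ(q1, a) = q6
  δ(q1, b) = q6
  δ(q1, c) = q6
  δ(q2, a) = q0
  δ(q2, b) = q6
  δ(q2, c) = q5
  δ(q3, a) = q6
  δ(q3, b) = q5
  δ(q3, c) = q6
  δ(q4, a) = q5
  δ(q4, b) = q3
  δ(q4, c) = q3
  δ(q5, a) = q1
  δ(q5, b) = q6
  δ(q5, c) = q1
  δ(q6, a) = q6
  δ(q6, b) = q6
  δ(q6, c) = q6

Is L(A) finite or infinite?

The useful states (reachable from q2 and able to reach an accepting state) are {q0, q1, q2, q5}.
Restricted to these states the transition graph has no cycle, so every accepting path has bounded length and L is finite.

finite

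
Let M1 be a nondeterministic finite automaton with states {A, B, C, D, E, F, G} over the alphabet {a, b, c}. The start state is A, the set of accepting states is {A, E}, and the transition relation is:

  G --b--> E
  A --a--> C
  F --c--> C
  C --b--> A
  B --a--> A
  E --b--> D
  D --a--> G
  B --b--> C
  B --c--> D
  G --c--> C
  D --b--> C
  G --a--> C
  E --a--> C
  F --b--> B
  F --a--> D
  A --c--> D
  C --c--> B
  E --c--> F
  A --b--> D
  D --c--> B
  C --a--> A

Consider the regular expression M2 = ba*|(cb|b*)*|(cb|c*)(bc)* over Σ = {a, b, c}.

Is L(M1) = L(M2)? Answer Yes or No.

The string aa is accepted by M1 but rejected by M2.
So L(M1) ≠ L(M2).

No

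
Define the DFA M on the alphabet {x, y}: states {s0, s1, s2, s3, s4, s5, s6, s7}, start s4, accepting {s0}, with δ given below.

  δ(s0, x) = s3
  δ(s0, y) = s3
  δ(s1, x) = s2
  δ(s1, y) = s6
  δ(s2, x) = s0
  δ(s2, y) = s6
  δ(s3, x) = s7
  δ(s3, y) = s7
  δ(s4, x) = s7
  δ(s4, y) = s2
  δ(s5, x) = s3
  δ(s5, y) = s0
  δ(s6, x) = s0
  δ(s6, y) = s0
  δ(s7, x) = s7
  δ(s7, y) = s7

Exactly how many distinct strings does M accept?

The useful subgraph on states {s0, s2, s4, s6} is acyclic, so L(M) is finite; the longest accepting path visits 4 useful states, giving maximum string length 3.
Counting accepting paths from s4 by length: 1 of length 2, 2 of length 3. Total 3.

3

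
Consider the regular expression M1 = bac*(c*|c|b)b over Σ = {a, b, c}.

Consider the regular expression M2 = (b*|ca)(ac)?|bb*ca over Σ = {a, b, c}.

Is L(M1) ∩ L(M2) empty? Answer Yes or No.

Converting the expression M1 to a DFA (subset construction, then merging equivalent states) gives the minimal DFA with states {r0, r1, r2, r3, r4, r5}, start state r0, accepting states {r4, r5} and transitions r0: a→r1, b→r2, c→r1; r1: a→r1, b→r1, c→r1; r2: a→r3, b→r1, c→r1; r3: a→r1, b→r4, c→r3; r4: a→r1, b→r5, c→r1; r5: a→r1, b→r1, c→r1.
Converting the expression M2 to a DFA (subset construction, then merging equivalent states) gives the minimal DFA with states {t0, t1, t2, t3, t4, t5, t6, t7}, start state t0, accepting states {t0, t2, t5, t7} and transitions t0: a→t1, b→t2, c→t3; t1: a→t4, b→t4, c→t5; t2: a→t1, b→t2, c→t6; t3: a→t7, b→t4, c→t4; t4: a→t4, b→t4, c→t4; t5: a→t4, b→t4, c→t4; t6: a→t5, b→t4, c→t4; t7: a→t1, b→t4, c→t4.
Exploring the product automaton M1 × M2 from the start pair (r0, t0), following both machines on each input symbol, reaches 14 state pairs: (r0, t0), (r1, t1), (r2, t2), (r1, t3), (r1, t4), (r1, t5), (r3, t1), (r1, t2), (r1, t6), (r1, t7), (r4, t4), (r3, t5), (r5, t4), (r3, t4).
M1 accepts in {r4, r5} and M2 accepts in {t0, t2, t5, t7}; no reachable pair has both components accepting, so no string drives both machines to acceptance simultaneously and L(M1) ∩ L(M2) = ∅.
So no string is accepted by both, and the intersection is empty.

Yes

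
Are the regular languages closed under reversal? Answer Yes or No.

Reverse every transition of an NFA for L, make the old start state the unique accepting state, and add a fresh start state with ε-moves to the old accepting states; this NFA accepts Lᴿ.
So the regular languages are closed under reversal.

Yes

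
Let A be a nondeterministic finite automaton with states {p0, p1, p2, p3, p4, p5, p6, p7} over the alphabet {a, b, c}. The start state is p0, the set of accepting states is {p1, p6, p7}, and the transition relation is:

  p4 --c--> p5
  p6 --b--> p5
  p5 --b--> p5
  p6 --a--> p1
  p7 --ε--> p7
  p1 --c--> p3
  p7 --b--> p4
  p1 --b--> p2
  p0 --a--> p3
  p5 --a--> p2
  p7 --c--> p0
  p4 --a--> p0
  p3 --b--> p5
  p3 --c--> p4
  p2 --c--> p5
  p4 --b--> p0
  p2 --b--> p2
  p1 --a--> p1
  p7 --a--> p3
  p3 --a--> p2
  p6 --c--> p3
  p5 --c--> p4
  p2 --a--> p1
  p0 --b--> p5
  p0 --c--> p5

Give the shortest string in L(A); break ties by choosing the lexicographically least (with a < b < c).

aaa

A breadth-first search from p0 reaches an accepting state first via the path p0 → p3 → p2 → p1 on input aaa.
No string of length < 3 is accepted (BFS exhausts all shorter strings without reaching an accepting state), and aaa is the lexicographically least accepting string of length 3.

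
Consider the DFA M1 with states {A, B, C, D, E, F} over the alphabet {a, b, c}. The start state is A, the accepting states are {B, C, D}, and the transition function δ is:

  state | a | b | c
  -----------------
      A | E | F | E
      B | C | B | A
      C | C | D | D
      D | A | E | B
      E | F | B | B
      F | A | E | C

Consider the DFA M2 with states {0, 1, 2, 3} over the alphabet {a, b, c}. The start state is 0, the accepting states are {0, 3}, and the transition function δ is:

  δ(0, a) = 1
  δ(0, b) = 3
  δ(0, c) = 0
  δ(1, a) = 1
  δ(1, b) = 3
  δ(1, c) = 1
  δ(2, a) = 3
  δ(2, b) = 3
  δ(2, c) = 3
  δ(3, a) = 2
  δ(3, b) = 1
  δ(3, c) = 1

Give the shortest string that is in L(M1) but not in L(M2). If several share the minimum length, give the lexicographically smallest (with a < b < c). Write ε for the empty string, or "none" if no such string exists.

ac

The string ac is accepted by M1 but not by M2.
No shorter string lies in the difference, and ac is the lexicographically first length-2 string in L(M1) \ L(M2).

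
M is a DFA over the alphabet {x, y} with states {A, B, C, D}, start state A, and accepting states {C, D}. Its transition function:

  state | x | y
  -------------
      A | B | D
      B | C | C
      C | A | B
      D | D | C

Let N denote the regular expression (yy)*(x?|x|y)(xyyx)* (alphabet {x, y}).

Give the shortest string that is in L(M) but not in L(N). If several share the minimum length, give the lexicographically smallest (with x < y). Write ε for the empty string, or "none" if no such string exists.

The string xx is accepted by M but not by N.
No shorter string lies in the difference, and xx is the lexicographically first length-2 string in L(M) \ L(N).

xx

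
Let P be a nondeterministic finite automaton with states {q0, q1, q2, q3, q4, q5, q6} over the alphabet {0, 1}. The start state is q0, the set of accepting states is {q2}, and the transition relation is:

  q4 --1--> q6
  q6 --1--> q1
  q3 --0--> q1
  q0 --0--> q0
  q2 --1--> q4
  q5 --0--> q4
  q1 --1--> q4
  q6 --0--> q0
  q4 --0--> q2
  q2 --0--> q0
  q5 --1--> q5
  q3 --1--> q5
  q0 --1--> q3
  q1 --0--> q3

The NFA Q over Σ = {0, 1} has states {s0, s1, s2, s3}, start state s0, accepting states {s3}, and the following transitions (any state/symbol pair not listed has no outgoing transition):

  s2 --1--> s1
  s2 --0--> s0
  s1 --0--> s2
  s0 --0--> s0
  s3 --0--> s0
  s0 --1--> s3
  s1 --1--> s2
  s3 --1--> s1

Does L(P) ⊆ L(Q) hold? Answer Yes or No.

No

The string 1010 is in L(P) but not in L(Q).
So L(P) ⊄ L(Q).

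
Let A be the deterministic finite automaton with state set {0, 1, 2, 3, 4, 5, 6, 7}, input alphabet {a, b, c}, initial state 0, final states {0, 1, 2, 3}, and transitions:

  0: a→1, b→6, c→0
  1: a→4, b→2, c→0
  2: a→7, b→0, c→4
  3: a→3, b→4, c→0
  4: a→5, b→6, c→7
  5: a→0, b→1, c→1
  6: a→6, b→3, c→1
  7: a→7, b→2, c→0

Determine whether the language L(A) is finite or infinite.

infinite

State 0 is reachable from the start and can reach an accepting state, and it lies on the cycle 0 → 0.
Traversing that cycle any number of times yields accepted strings of unbounded length, so the language is infinite.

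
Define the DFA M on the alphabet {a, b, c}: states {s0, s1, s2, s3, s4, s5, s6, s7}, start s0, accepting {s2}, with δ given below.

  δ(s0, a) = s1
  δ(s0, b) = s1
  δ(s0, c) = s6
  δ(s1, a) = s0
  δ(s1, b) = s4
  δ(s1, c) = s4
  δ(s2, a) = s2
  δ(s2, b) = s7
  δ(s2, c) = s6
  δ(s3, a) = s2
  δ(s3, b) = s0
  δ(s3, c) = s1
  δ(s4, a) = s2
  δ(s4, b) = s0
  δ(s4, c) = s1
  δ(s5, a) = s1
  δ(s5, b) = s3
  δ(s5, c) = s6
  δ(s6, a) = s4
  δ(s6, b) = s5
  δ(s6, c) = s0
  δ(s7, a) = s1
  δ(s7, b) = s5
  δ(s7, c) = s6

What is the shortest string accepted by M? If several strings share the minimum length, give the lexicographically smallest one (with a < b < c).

A breadth-first search from s0 reaches an accepting state first via the path s0 → s1 → s4 → s2 on input aba.
No string of length < 3 is accepted (BFS exhausts all shorter strings without reaching an accepting state), and aba is the lexicographically least accepting string of length 3.

aba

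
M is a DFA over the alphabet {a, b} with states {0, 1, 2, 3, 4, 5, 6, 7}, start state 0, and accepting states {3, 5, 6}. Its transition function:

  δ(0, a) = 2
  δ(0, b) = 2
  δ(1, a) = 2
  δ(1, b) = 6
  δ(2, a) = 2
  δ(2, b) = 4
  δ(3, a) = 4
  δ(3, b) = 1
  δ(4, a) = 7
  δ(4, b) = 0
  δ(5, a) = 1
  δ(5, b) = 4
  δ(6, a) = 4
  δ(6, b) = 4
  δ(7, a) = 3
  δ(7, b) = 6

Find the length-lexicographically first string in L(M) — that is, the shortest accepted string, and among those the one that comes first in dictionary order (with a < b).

abaa

A breadth-first search from 0 reaches an accepting state first via the path 0 → 2 → 4 → 7 → 3 on input abaa.
No string of length < 4 is accepted (BFS exhausts all shorter strings without reaching an accepting state), and abaa is the lexicographically least accepting string of length 4.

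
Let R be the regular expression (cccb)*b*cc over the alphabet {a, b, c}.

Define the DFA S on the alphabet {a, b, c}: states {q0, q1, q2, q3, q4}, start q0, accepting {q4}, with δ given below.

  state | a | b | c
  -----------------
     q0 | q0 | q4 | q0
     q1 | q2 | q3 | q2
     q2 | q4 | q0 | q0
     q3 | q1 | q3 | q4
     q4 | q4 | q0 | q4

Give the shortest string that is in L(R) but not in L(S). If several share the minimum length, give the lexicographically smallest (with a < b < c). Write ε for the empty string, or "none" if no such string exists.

The string cc is accepted by R but not by S.
No shorter string lies in the difference, and cc is the lexicographically first length-2 string in L(R) \ L(S).

cc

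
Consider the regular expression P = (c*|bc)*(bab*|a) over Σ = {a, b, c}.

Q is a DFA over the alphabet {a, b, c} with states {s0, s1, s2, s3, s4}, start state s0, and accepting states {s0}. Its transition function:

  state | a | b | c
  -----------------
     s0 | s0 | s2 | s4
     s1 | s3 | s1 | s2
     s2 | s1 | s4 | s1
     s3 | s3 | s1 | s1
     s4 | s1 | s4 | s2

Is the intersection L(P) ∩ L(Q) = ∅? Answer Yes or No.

The string a is accepted by both P and Q.
Hence L(P) ∩ L(Q) ≠ ∅.

No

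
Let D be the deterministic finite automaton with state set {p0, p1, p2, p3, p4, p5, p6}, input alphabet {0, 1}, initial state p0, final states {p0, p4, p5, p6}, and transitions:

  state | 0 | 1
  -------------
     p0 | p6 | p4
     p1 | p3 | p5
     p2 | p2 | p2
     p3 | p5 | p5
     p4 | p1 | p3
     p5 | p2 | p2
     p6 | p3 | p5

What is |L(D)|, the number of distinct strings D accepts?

The useful subgraph on states {p0, p1, p3, p4, p5, p6} is acyclic, so L(D) is finite; the longest accepting path visits 5 useful states, giving maximum string length 4.
Counting accepting paths from p0 by length: 1 of length 0, 2 of length 1, 1 of length 2, 5 of length 3, 2 of length 4. Total 11.

11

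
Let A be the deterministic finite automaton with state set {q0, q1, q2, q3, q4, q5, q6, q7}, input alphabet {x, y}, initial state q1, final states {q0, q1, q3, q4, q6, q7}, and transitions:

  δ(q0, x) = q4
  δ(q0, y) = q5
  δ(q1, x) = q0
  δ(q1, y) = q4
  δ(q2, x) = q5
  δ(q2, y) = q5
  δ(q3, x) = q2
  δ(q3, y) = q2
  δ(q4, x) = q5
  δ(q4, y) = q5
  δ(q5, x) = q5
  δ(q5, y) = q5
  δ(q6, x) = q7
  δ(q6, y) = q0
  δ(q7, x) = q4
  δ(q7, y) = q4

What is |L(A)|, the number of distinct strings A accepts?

4

The useful subgraph on states {q0, q1, q4} is acyclic, so L(A) is finite; the longest accepting path visits 3 useful states, giving maximum string length 2.
Counting accepting paths from q1 by length: 1 of length 0, 2 of length 1, 1 of length 2. Total 4.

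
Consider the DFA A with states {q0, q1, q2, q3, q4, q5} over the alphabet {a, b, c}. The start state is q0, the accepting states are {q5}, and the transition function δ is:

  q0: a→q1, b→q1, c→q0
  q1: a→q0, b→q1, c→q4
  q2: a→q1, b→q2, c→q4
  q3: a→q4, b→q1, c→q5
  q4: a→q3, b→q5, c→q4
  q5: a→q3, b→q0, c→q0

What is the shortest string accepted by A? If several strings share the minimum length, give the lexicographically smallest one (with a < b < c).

acb

A breadth-first search from q0 reaches an accepting state first via the path q0 → q1 → q4 → q5 on input acb.
No string of length < 3 is accepted (BFS exhausts all shorter strings without reaching an accepting state), and acb is the lexicographically least accepting string of length 3.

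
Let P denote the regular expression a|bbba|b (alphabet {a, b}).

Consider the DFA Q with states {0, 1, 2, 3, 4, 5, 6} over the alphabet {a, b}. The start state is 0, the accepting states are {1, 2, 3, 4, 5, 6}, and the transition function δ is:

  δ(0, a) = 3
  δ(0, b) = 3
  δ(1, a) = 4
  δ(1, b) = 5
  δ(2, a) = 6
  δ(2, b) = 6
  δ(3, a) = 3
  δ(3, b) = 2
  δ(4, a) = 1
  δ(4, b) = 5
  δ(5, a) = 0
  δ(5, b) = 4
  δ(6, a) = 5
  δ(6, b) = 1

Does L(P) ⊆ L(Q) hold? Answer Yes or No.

Yes

Converting the expression P to a DFA (subset construction, then merging equivalent states) gives the minimal DFA with states {p0, p1, p2, p3, p4, p5}, start state p0, accepting states {p1, p2} and transitions p0: a→p1, b→p2; p1: a→p3, b→p3; p2: a→p3, b→p4; p3: a→p3, b→p3; p4: a→p3, b→p5; p5: a→p1, b→p3.
Exploring the product automaton P × Q from the start pair (p0, 0), following both machines on each input symbol, reaches 13 state pairs: (p0, 0), (p1, 3), (p2, 3), (p3, 3), (p3, 2), (p4, 2), (p3, 6), (p5, 6), (p3, 5), (p3, 1), (p1, 5), (p3, 0), (p3, 4).
P accepts in {p1, p2} and Q accepts in {1, 2, 3, 4, 5, 6}. The reachable pairs whose P-component is accepting are (p1, 3), (p2, 3), (p1, 5); in each of them the Q-component is accepting too, so the product for L(P) \ L(Q) (P-component accepting, Q-component rejecting) has no reachable accepting pair and the difference is empty.
Hence every string in L(P) is also in L(Q).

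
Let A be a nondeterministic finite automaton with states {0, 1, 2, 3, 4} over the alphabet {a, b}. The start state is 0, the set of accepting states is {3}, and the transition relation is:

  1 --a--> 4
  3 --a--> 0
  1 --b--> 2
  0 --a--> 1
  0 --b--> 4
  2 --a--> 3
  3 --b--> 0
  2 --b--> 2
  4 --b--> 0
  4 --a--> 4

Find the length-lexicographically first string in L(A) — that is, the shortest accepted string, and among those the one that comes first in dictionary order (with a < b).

aba

A breadth-first search from 0 reaches an accepting state first via the path 0 → 1 → 2 → 3 on input aba.
No string of length < 3 is accepted (BFS exhausts all shorter strings without reaching an accepting state), and aba is the lexicographically least accepting string of length 3.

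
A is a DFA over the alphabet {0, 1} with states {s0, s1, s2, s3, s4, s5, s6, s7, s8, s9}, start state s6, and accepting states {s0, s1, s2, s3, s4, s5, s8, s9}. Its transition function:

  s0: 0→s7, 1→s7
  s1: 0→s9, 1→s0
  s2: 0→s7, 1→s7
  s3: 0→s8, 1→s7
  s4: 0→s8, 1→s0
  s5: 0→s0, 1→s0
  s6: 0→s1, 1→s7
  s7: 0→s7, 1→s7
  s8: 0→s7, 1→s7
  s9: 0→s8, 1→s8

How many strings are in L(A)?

The useful subgraph on states {s0, s1, s6, s8, s9} is acyclic, so L(A) is finite; the longest accepting path visits 4 useful states, giving maximum string length 3.
Counting accepting paths from s6 by length: 1 of length 1, 2 of length 2, 2 of length 3. Total 5.

5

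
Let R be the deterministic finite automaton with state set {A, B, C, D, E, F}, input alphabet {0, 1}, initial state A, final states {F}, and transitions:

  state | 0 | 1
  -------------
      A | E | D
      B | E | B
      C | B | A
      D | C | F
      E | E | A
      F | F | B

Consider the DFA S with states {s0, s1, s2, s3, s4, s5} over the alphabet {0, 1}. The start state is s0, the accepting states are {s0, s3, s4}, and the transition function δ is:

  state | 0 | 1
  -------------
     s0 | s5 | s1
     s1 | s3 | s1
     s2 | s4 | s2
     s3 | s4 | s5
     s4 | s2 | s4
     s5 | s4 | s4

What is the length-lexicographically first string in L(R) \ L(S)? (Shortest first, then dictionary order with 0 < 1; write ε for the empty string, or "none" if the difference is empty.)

11

The string 11 is accepted by R but not by S.
No shorter string lies in the difference, and 11 is the lexicographically first length-2 string in L(R) \ L(S).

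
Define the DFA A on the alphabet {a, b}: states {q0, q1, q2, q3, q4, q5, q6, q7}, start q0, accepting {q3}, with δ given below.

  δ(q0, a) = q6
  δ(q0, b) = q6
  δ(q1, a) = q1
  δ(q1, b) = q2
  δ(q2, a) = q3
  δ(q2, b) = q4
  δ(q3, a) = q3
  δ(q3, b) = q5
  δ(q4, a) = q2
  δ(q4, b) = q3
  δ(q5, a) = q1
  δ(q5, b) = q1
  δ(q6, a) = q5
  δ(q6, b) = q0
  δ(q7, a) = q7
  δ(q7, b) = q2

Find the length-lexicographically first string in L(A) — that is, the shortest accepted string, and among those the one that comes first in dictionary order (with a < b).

aaaba

A breadth-first search from q0 reaches an accepting state first via the path q0 → q6 → q5 → q1 → q2 → q3 on input aaaba.
No string of length < 5 is accepted (BFS exhausts all shorter strings without reaching an accepting state), and aaaba is the lexicographically least accepting string of length 5.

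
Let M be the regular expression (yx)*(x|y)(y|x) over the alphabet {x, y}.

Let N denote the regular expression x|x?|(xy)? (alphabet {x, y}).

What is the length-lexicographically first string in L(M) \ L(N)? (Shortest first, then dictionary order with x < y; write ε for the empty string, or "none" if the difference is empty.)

The string xx is accepted by M but not by N.
No shorter string lies in the difference, and xx is the lexicographically first length-2 string in L(M) \ L(N).

xx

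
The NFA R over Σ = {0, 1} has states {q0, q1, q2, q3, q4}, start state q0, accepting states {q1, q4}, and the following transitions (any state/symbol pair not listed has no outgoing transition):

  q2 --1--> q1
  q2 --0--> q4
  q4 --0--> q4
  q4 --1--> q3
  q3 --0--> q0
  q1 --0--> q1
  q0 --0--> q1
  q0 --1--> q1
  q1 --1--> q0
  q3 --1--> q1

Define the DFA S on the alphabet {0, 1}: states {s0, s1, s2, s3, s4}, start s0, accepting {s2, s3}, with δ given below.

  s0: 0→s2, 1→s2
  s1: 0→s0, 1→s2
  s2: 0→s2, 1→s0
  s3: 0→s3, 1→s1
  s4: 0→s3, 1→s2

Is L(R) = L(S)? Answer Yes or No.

Exploring the product automaton R × S from the start pair (q0, s0), following both machines on each input symbol, reaches 2 state pairs: (q0, s0), (q1, s2).
R accepts in {q1, q4} and S accepts in {s2, s3}. In every reachable pair the two components are either both accepting — (q1, s2) — or both non-accepting, so no string is accepted by exactly one of the machines: L(R) \ L(S) and L(S) \ L(R) are both empty.
Hence every string is accepted by R iff it is accepted by S, and the two languages coincide.

Yes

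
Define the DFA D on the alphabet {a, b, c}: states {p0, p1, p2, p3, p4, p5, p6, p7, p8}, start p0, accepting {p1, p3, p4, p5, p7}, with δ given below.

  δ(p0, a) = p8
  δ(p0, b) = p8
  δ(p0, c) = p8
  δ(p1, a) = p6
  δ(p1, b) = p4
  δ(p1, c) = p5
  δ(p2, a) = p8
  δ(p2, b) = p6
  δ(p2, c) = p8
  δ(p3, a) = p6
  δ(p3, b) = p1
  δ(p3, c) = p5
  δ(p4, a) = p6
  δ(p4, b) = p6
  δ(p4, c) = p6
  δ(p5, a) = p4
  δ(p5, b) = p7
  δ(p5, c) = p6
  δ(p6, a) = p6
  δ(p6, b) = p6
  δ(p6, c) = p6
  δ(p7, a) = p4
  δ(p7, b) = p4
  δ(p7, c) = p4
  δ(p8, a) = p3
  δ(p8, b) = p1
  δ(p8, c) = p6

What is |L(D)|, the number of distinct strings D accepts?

69

The useful subgraph on states {p0, p1, p3, p4, p5, p7, p8} is acyclic, so L(D) is finite; the longest accepting path visits 7 useful states, giving maximum string length 6.
Counting accepting paths from p0 by length: 6 of length 2, 12 of length 3, 18 of length 4, 24 of length 5, 9 of length 6. Total 69.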